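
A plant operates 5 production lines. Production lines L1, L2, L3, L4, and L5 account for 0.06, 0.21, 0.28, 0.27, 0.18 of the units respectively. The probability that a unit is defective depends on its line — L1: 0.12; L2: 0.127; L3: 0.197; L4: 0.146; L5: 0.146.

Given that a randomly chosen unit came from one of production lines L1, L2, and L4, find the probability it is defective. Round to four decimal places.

0.1357

Let S = {L1, L2, L4}.
P(S) = 0.06 + 0.21 + 0.27 = 0.54.
P(D ∩ S) = 0.12·0.06 + 0.127·0.21 + 0.146·0.27 = 0.0072 + 0.02667 + 0.03942 = 0.07329.
P(D | S) = 0.07329 / 0.54 = 0.135722…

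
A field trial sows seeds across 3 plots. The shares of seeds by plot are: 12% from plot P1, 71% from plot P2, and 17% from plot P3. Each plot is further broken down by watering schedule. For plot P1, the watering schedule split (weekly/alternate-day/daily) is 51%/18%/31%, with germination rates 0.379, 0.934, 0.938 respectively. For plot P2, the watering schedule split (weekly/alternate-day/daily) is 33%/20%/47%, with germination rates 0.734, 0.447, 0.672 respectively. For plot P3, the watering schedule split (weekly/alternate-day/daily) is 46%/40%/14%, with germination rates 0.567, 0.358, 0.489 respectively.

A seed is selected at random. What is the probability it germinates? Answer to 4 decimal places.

0.6183

P(G|P1) = 0.51·0.379 + 0.18·0.934 + 0.31·0.938 = 0.19329 + 0.16812 + 0.29078 = 0.65219
P(G|P2) = 0.33·0.734 + 0.2·0.447 + 0.47·0.672 = 0.24222 + 0.0894 + 0.31584 = 0.64746
P(G|P3) = 0.46·0.567 + 0.4·0.358 + 0.14·0.489 = 0.26082 + 0.1432 + 0.06846 = 0.47248
By total probability over the outer partition,
P(G) = 0.12·0.65219 + 0.71·0.64746 + 0.17·0.47248
      = 0.0782628 + 0.4596966 + 0.0803216 = 0.618281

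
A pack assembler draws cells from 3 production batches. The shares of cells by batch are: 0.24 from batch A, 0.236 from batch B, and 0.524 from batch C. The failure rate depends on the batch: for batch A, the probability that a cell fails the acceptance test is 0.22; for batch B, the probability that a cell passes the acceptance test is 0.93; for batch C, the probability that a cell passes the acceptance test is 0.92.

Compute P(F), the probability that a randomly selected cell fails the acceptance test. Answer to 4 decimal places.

P(F|B) = 1 − 0.93 = 0.07.
P(F|C) = 1 − 0.92 = 0.08.
P(F) = P(F|A)·P(A) + P(F|B)·P(B) + P(F|C)·P(C)
      = 0.22·0.24 + 0.07·0.236 + 0.08·0.524
      = 0.0528 + 0.01652 + 0.04192 = 0.11124

P(F) ≈ 0.1112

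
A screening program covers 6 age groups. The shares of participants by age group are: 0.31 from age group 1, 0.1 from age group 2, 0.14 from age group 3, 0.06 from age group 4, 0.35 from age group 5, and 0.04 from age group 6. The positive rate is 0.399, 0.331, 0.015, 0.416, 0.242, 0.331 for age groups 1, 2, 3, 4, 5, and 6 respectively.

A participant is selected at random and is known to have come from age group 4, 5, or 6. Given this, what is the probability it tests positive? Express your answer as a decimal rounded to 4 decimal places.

P(T|S) ≈ 0.2731

Let S = {4, 5, 6}.
P(S) = 0.06 + 0.35 + 0.04 = 0.45.
P(T ∩ S) = 0.416·0.06 + 0.242·0.35 + 0.331·0.04 = 0.02496 + 0.0847 + 0.01324 = 0.1229.
P(T | S) = 0.1229 / 0.45 = 0.273111…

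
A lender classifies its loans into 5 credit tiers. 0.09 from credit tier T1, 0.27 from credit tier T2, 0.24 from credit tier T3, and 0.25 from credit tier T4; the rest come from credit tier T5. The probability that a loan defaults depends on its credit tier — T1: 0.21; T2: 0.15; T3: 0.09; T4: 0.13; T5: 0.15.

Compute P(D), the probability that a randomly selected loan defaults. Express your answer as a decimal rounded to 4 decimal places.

P(T5) = 1 − (0.09 + 0.27 + 0.24 + 0.25) = 0.15.
Summing over the partition,
P(D) = P(D|T1)·P(T1) + P(D|T2)·P(T2) + P(D|T3)·P(T3) + P(D|T4)·P(T4) + P(D|T5)·P(T5)
      = 0.21·0.09 + 0.15·0.27 + 0.09·0.24 + 0.13·0.25 + 0.15·0.15
      = 0.0189 + 0.0405 + 0.0216 + 0.0325 + 0.0225 = 0.136

P(D) ≈ 0.1360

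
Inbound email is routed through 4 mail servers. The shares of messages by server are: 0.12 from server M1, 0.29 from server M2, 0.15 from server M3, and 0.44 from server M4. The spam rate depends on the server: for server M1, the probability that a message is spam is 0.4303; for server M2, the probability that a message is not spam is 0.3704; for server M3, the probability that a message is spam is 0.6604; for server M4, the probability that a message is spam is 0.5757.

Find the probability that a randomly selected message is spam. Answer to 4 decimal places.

0.5866

P(S|M2) = 1 − 0.3704 = 0.6296.
By the law of total probability,
P(S) = P(S|M1)·P(M1) + P(S|M2)·P(M2) + P(S|M3)·P(M3) + P(S|M4)·P(M4)
      = 0.4303·0.12 + 0.6296·0.29 + 0.6604·0.15 + 0.5757·0.44
      = 0.051636 + 0.182584 + 0.09906 + 0.253308 = 0.586588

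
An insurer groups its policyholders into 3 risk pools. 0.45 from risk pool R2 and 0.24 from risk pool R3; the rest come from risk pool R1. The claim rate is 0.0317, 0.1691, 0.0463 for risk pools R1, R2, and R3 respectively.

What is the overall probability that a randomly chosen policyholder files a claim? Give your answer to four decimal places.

0.0970

P(R1) = 1 − (0.45 + 0.24) = 0.31.
P(C) = P(C|R1)·P(R1) + P(C|R2)·P(R2) + P(C|R3)·P(R3)
      = 0.0317·0.31 + 0.1691·0.45 + 0.0463·0.24
      = 0.009827 + 0.076095 + 0.011112 = 0.097034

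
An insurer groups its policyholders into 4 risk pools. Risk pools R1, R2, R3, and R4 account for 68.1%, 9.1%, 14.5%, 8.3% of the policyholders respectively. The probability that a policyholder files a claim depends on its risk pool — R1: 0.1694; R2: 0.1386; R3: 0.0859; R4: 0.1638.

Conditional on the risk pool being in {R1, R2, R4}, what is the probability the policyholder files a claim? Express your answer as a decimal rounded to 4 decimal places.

Let S = {R1, R2, R4}.
P(S) = 0.681 + 0.091 + 0.083 = 0.855.
P(C ∩ S) = 0.1694·0.681 + 0.1386·0.091 + 0.1638·0.083 = 0.1153614 + 0.0126126 + 0.0135954 = 0.1415694.
P(C | S) = 0.1415694 / 0.855 = 0.165578…

P(C|S) ≈ 0.1656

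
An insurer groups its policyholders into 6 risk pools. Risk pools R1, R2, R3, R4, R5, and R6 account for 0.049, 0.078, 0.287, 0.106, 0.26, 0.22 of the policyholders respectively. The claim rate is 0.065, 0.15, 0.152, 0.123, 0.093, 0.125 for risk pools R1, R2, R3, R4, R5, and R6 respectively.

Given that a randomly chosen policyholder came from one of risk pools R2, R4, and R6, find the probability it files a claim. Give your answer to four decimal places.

0.1293

Let S = {R2, R4, R6}.
P(S) = 0.078 + 0.106 + 0.22 = 0.404.
P(C ∩ S) = 0.15·0.078 + 0.123·0.106 + 0.125·0.22 = 0.0117 + 0.013038 + 0.0275 = 0.052238.
P(C | S) = 0.052238 / 0.404 = 0.129302…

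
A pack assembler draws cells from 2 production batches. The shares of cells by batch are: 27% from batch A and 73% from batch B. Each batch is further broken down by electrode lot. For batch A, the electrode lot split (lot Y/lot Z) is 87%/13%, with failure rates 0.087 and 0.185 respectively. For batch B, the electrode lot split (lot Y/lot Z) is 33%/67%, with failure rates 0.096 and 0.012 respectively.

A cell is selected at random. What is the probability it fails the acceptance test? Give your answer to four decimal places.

0.0559

P(F|A) = 0.87·0.087 + 0.13·0.185 = 0.07569 + 0.02405 = 0.09974
P(F|B) = 0.33·0.096 + 0.67·0.012 = 0.03168 + 0.00804 = 0.03972
Then overall,
P(F) = 0.27·0.09974 + 0.73·0.03972
      = 0.0269298 + 0.0289956 = 0.0559254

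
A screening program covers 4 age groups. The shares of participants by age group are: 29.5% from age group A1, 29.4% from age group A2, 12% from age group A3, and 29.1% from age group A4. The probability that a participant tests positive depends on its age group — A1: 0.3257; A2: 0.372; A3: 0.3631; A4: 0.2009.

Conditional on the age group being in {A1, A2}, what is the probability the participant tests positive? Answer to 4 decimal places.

Let S = {A1, A2}.
P(S) = 0.295 + 0.294 = 0.589.
P(T ∩ S) = 0.3257·0.295 + 0.372·0.294 = 0.0960815 + 0.109368 = 0.2054495.
P(T | S) = 0.2054495 / 0.589 = 0.348811…

0.3488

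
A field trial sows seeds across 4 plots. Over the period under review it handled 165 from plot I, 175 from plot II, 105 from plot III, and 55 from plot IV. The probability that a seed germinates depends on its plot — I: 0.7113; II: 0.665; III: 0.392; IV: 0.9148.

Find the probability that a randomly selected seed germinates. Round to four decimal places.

0.6504

Total: 165 + 175 + 105 + 55 = 500.
P(I) = 165/500 = 0.33. P(II) = 175/500 = 0.35. P(III) = 105/500 = 0.21. P(IV) = 55/500 = 0.11.
By the law of total probability,
P(G) = P(G|I)·P(I) + P(G|II)·P(II) + P(G|III)·P(III) + P(G|IV)·P(IV)
      = 0.7113·0.33 + 0.665·0.35 + 0.392·0.21 + 0.9148·0.11
      = 0.234729 + 0.23275 + 0.08232 + 0.100628 = 0.650427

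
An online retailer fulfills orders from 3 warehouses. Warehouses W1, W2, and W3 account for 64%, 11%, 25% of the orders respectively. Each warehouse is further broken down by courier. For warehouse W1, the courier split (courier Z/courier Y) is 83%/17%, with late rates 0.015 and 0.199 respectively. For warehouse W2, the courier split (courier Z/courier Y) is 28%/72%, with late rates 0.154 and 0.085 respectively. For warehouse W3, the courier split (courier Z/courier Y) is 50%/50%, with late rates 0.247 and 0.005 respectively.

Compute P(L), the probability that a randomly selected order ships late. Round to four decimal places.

P(L|W1) = 0.83·0.015 + 0.17·0.199 = 0.01245 + 0.03383 = 0.04628
P(L|W2) = 0.28·0.154 + 0.72·0.085 = 0.04312 + 0.0612 = 0.10432
P(L|W3) = 0.5·0.247 + 0.5·0.005 = 0.1235 + 0.0025 = 0.126
Then overall,
P(L) = 0.64·0.04628 + 0.11·0.10432 + 0.25·0.126
      = 0.0296192 + 0.0114752 + 0.0315 = 0.0725944

0.0726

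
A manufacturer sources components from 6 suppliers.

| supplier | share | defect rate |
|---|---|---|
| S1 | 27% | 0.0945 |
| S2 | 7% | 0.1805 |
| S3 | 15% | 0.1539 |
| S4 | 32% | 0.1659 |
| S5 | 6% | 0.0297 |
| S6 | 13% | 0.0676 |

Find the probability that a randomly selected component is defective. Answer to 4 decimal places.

P(D) ≈ 0.1249

P(D) = P(D|S1)·P(S1) + P(D|S2)·P(S2) + P(D|S3)·P(S3) + P(D|S4)·P(S4) + P(D|S5)·P(S5) + P(D|S6)·P(S6)
      = 0.0945·0.27 + 0.1805·0.07 + 0.1539·0.15 + 0.1659·0.32 + 0.0297·0.06 + 0.0676·0.13
      = 0.025515 + 0.012635 + 0.023085 + 0.053088 + 0.001782 + 0.008788 = 0.124893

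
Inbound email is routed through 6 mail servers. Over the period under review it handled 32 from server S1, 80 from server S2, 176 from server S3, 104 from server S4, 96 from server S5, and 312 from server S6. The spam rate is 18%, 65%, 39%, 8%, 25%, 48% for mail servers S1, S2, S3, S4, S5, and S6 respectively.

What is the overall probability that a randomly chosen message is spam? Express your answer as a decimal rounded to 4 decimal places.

0.3856

Total: 32 + 80 + 176 + 104 + 96 + 312 = 800.
P(S1) = 32/800 = 0.04. P(S2) = 80/800 = 0.1. P(S3) = 176/800 = 0.22. P(S4) = 104/800 = 0.13. P(S5) = 96/800 = 0.12. P(S6) = 312/800 = 0.39.
P(S) = P(S|S1)·P(S1) + P(S|S2)·P(S2) + P(S|S3)·P(S3) + P(S|S4)·P(S4) + P(S|S5)·P(S5) + P(S|S6)·P(S6)
      = 0.18·0.04 + 0.65·0.1 + 0.39·0.22 + 0.08·0.13 + 0.25·0.12 + 0.48·0.39
      = 0.0072 + 0.065 + 0.0858 + 0.0104 + 0.03 + 0.1872 = 0.3856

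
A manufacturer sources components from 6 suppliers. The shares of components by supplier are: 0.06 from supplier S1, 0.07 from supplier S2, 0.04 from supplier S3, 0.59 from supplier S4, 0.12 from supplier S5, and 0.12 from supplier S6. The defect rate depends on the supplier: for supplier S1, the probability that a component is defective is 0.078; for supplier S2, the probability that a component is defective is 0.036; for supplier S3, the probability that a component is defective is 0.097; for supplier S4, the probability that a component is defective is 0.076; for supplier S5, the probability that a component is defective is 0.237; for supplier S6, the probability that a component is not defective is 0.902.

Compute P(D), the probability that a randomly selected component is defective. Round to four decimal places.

0.0961

P(D|S6) = 1 − 0.902 = 0.098.
Summing over the partition,
P(D) = P(D|S1)·P(S1) + P(D|S2)·P(S2) + P(D|S3)·P(S3) + P(D|S4)·P(S4) + P(D|S5)·P(S5) + P(D|S6)·P(S6)
      = 0.078·0.06 + 0.036·0.07 + 0.097·0.04 + 0.076·0.59 + 0.237·0.12 + 0.098·0.12
      = 0.00468 + 0.00252 + 0.00388 + 0.04484 + 0.02844 + 0.01176 = 0.09612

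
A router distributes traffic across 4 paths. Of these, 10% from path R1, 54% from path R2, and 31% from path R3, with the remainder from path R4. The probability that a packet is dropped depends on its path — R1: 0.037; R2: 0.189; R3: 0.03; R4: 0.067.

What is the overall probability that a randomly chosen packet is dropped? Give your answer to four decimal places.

P(R4) = 1 − (0.1 + 0.54 + 0.31) = 0.05.
Using total probability over the partition,
P(L) = P(L|R1)·P(R1) + P(L|R2)·P(R2) + P(L|R3)·P(R3) + P(L|R4)·P(R4)
      = 0.037·0.1 + 0.189·0.54 + 0.03·0.31 + 0.067·0.05
      = 0.0037 + 0.10206 + 0.0093 + 0.00335 = 0.11841

P(L) ≈ 0.1184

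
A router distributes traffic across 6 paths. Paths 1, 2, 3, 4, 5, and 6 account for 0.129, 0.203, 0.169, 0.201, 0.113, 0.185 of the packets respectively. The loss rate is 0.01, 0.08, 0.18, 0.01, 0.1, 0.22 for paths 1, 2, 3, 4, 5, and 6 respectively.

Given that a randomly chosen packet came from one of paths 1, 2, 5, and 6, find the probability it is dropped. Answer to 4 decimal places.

Let S = {1, 2, 5, 6}.
P(S) = 0.129 + 0.203 + 0.113 + 0.185 = 0.63.
P(L ∩ S) = 0.01·0.129 + 0.08·0.203 + 0.1·0.113 + 0.22·0.185 = 0.00129 + 0.01624 + 0.0113 + 0.0407 = 0.06953.
P(L | S) = 0.06953 / 0.63 = 0.110365…

0.1104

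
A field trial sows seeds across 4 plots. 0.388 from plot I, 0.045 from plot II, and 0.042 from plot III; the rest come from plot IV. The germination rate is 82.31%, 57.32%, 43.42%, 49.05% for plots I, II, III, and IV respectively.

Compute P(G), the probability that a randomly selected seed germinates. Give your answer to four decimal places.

P(IV) = 1 − (0.388 + 0.045 + 0.042) = 0.525.
Summing over the partition,
P(G) = P(G|I)·P(I) + P(G|II)·P(II) + P(G|III)·P(III) + P(G|IV)·P(IV)
      = 0.8231·0.388 + 0.5732·0.045 + 0.4342·0.042 + 0.4905·0.525
      = 0.3193628 + 0.025794 + 0.0182364 + 0.2575125 = 0.6209057

P(G) ≈ 0.6209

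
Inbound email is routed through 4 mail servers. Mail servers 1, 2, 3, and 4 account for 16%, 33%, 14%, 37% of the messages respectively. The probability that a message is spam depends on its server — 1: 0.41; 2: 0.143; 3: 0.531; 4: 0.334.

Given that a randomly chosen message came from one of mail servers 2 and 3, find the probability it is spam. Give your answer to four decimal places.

Let J = {2, 3}.
P(J) = 0.33 + 0.14 = 0.47.
P(S ∩ J) = 0.143·0.33 + 0.531·0.14 = 0.04719 + 0.07434 = 0.12153.
P(S | J) = 0.12153 / 0.47 = 0.258574…

P(S|J) ≈ 0.2586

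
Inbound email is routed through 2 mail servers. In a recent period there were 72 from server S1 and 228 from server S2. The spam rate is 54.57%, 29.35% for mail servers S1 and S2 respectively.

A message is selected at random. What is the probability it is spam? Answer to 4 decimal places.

Total: 72 + 228 = 300.
P(S1) = 72/300 = 0.24. P(S2) = 228/300 = 0.76.
Using total probability over the partition,
P(S) = P(S|S1)·P(S1) + P(S|S2)·P(S2)
      = 0.5457·0.24 + 0.2935·0.76
      = 0.130968 + 0.22306 = 0.354028

P(S) ≈ 0.3540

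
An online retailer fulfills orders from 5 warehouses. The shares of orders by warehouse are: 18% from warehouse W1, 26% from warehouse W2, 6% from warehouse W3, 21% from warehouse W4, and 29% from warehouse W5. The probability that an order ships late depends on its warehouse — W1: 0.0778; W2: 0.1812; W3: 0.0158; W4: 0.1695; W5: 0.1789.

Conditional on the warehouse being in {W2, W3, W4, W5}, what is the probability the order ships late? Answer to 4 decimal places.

P(L|S) ≈ 0.1653

Let S = {W2, W3, W4, W5}.
P(S) = 0.26 + 0.06 + 0.21 + 0.29 = 0.82.
P(L ∩ S) = 0.1812·0.26 + 0.0158·0.06 + 0.1695·0.21 + 0.1789·0.29 = 0.047112 + 0.000948 + 0.035595 + 0.051881 = 0.135536.
P(L | S) = 0.135536 / 0.82 = 0.165288…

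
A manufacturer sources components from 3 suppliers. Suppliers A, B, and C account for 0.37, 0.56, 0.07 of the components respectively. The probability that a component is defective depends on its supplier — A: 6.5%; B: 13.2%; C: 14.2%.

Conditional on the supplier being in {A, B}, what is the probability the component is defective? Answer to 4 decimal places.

0.1053

Let S = {A, B}.
P(S) = 0.37 + 0.56 = 0.93.
P(D ∩ S) = 0.065·0.37 + 0.132·0.56 = 0.02405 + 0.07392 = 0.09797.
P(D | S) = 0.09797 / 0.93 = 0.105344…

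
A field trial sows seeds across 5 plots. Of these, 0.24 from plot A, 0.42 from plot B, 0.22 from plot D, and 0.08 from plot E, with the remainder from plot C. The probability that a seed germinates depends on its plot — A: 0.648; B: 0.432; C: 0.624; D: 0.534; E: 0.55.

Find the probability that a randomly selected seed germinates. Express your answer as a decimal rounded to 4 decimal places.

P(C) = 1 − (0.24 + 0.42 + 0.22 + 0.08) = 0.04.
P(G) = P(G|A)·P(A) + P(G|B)·P(B) + P(G|C)·P(C) + P(G|D)·P(D) + P(G|E)·P(E)
      = 0.648·0.24 + 0.432·0.42 + 0.624·0.04 + 0.534·0.22 + 0.55·0.08
      = 0.15552 + 0.18144 + 0.02496 + 0.11748 + 0.044 = 0.5234

0.5234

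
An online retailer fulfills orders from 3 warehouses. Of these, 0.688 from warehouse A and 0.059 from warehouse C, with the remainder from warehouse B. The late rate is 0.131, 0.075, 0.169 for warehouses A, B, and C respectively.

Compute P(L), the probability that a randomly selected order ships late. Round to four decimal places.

P(L) ≈ 0.1191

P(B) = 1 − (0.688 + 0.059) = 0.253.
Using total probability over the partition,
P(L) = P(L|A)·P(A) + P(L|B)·P(B) + P(L|C)·P(C)
      = 0.131·0.688 + 0.075·0.253 + 0.169·0.059
      = 0.090128 + 0.018975 + 0.009971 = 0.119074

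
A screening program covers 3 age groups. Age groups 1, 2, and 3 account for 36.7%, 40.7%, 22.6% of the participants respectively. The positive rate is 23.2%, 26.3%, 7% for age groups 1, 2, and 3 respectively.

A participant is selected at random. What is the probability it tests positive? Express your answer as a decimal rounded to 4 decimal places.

P(T) ≈ 0.2080

By the law of total probability,
P(T) = P(T|1)·P(1) + P(T|2)·P(2) + P(T|3)·P(3)
      = 0.232·0.367 + 0.263·0.407 + 0.07·0.226
      = 0.085144 + 0.107041 + 0.01582 = 0.208005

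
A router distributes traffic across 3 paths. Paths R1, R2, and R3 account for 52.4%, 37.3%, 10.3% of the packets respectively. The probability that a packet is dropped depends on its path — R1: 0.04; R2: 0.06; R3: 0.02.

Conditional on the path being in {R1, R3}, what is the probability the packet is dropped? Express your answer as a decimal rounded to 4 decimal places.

Let S = {R1, R3}.
P(S) = 0.524 + 0.103 = 0.627.
P(L ∩ S) = 0.04·0.524 + 0.02·0.103 = 0.02096 + 0.00206 = 0.02302.
P(L | S) = 0.02302 / 0.627 = 0.036715…

0.0367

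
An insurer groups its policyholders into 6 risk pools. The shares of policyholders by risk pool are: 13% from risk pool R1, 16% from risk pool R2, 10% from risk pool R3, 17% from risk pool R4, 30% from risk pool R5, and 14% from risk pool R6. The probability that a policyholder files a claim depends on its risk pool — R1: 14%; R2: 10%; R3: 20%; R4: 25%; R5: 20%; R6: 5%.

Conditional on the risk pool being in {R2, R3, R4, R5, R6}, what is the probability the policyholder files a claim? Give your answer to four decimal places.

Let S = {R2, R3, R4, R5, R6}.
P(S) = 0.16 + 0.1 + 0.17 + 0.3 + 0.14 = 0.87.
P(C ∩ S) = 0.1·0.16 + 0.2·0.1 + 0.25·0.17 + 0.2·0.3 + 0.05·0.14 = 0.016 + 0.02 + 0.0425 + 0.06 + 0.007 = 0.1455.
P(C | S) = 0.1455 / 0.87 = 0.167241…

P(C|S) ≈ 0.1672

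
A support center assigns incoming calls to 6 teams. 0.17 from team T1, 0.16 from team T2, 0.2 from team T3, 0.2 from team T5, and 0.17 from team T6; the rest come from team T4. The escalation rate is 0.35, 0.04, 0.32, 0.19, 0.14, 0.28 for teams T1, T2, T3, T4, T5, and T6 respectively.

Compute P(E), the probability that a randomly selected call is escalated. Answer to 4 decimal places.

0.2245

P(T4) = 1 − (0.17 + 0.16 + 0.2 + 0.2 + 0.17) = 0.1.
P(E) = P(E|T1)·P(T1) + P(E|T2)·P(T2) + P(E|T3)·P(T3) + P(E|T4)·P(T4) + P(E|T5)·P(T5) + P(E|T6)·P(T6)
      = 0.35·0.17 + 0.04·0.16 + 0.32·0.2 + 0.19·0.1 + 0.14·0.2 + 0.28·0.17
      = 0.0595 + 0.0064 + 0.064 + 0.019 + 0.028 + 0.0476 = 0.2245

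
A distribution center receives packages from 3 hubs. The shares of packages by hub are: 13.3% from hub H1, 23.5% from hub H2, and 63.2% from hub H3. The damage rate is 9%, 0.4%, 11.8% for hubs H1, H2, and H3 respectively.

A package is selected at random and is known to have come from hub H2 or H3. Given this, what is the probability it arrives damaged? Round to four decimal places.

Let S = {H2, H3}.
P(S) = 0.235 + 0.632 = 0.867.
P(D ∩ S) = 0.004·0.235 + 0.118·0.632 = 0.00094 + 0.074576 = 0.075516.
P(D | S) = 0.075516 / 0.867 = 0.087100…

P(D|S) ≈ 0.0871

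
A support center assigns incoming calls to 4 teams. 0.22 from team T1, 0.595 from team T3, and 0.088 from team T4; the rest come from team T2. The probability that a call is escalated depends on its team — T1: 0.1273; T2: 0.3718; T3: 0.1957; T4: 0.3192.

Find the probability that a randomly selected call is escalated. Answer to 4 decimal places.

0.2086

P(T2) = 1 − (0.22 + 0.595 + 0.088) = 0.097.
P(E) = P(E|T1)·P(T1) + P(E|T2)·P(T2) + P(E|T3)·P(T3) + P(E|T4)·P(T4)
      = 0.1273·0.22 + 0.3718·0.097 + 0.1957·0.595 + 0.3192·0.088
      = 0.028006 + 0.0360646 + 0.1164415 + 0.0280896 = 0.2086017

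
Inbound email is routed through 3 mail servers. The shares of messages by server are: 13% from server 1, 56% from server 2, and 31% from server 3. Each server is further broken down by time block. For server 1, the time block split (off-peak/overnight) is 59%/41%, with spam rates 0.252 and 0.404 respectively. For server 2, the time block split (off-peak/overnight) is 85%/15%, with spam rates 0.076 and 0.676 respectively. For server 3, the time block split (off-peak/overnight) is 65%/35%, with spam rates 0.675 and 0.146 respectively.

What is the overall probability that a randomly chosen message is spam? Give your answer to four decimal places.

P(S) ≈ 0.2857

P(S|1) = 0.59·0.252 + 0.41·0.404 = 0.14868 + 0.16564 = 0.31432
P(S|2) = 0.85·0.076 + 0.15·0.676 = 0.0646 + 0.1014 = 0.166
P(S|3) = 0.65·0.675 + 0.35·0.146 = 0.43875 + 0.0511 = 0.48985
By total probability over the outer partition,
P(S) = 0.13·0.31432 + 0.56·0.166 + 0.31·0.48985
      = 0.0408616 + 0.09296 + 0.1518535 = 0.2856751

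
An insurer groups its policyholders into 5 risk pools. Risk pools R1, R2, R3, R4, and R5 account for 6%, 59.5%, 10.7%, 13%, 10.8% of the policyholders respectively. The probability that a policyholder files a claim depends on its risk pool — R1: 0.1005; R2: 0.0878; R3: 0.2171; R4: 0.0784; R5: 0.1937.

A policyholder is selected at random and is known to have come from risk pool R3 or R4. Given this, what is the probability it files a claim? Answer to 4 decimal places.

P(C|S) ≈ 0.1410

Let S = {R3, R4}.
P(S) = 0.107 + 0.13 = 0.237.
P(C ∩ S) = 0.2171·0.107 + 0.0784·0.13 = 0.0232297 + 0.010192 = 0.0334217.
P(C | S) = 0.0334217 / 0.237 = 0.141020…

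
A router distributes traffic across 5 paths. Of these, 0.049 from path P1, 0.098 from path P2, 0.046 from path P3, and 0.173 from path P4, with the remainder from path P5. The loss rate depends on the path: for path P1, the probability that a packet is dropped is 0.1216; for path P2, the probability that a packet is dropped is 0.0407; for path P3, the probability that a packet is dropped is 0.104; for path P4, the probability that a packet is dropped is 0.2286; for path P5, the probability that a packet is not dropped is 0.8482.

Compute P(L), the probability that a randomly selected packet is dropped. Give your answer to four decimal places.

P(P5) = 1 − (0.049 + 0.098 + 0.046 + 0.173) = 0.634.
P(L|P5) = 1 − 0.8482 = 0.1518.
Using total probability over the partition,
P(L) = P(L|P1)·P(P1) + P(L|P2)·P(P2) + P(L|P3)·P(P3) + P(L|P4)·P(P4) + P(L|P5)·P(P5)
      = 0.1216·0.049 + 0.0407·0.098 + 0.104·0.046 + 0.2286·0.173 + 0.1518·0.634
      = 0.0059584 + 0.0039886 + 0.004784 + 0.0395478 + 0.0962412 = 0.15052

P(L) ≈ 0.1505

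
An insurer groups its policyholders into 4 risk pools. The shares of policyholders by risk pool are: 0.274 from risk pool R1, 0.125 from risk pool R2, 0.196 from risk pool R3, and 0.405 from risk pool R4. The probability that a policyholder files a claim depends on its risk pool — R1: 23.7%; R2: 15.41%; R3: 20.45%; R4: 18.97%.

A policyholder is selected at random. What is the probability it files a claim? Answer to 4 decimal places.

P(C) = P(C|R1)·P(R1) + P(C|R2)·P(R2) + P(C|R3)·P(R3) + P(C|R4)·P(R4)
      = 0.237·0.274 + 0.1541·0.125 + 0.2045·0.196 + 0.1897·0.405
      = 0.064938 + 0.0192625 + 0.040082 + 0.0768285 = 0.201111

0.2011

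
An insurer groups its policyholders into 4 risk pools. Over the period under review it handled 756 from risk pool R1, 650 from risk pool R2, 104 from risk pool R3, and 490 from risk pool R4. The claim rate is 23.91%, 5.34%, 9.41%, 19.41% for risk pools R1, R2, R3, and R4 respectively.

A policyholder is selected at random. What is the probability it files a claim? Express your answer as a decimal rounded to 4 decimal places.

0.1602

Total: 756 + 650 + 104 + 490 = 2000.
P(R1) = 756/2000 = 0.378. P(R2) = 650/2000 = 0.325. P(R3) = 104/2000 = 0.052. P(R4) = 490/2000 = 0.245.
Summing over the partition,
P(C) = P(C|R1)·P(R1) + P(C|R2)·P(R2) + P(C|R3)·P(R3) + P(C|R4)·P(R4)
      = 0.2391·0.378 + 0.0534·0.325 + 0.0941·0.052 + 0.1941·0.245
      = 0.0903798 + 0.017355 + 0.0048932 + 0.0475545 = 0.1601825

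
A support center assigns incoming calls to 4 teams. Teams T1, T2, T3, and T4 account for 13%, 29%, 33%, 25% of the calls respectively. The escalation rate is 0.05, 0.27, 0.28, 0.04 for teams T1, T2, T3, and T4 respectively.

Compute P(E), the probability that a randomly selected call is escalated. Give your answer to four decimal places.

0.1872

P(E) = P(E|T1)·P(T1) + P(E|T2)·P(T2) + P(E|T3)·P(T3) + P(E|T4)·P(T4)
      = 0.05·0.13 + 0.27·0.29 + 0.28·0.33 + 0.04·0.25
      = 0.0065 + 0.0783 + 0.0924 + 0.01 = 0.1872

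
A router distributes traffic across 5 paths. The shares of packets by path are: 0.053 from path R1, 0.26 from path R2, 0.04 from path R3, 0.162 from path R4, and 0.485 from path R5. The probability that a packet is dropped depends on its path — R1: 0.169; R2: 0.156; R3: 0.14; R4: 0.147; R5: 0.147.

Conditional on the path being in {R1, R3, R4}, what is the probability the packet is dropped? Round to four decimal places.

Let S = {R1, R3, R4}.
P(S) = 0.053 + 0.04 + 0.162 = 0.255.
P(L ∩ S) = 0.169·0.053 + 0.14·0.04 + 0.147·0.162 = 0.008957 + 0.0056 + 0.023814 = 0.038371.
P(L | S) = 0.038371 / 0.255 = 0.150475…

0.1505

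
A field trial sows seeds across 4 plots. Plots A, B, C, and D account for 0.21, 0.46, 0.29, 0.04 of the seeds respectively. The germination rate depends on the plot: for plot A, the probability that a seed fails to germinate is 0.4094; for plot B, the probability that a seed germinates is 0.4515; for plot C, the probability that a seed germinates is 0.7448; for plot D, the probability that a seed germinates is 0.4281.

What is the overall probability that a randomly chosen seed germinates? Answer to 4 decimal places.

P(G) ≈ 0.5648

P(G|A) = 1 − 0.4094 = 0.5906.
P(G) = P(G|A)·P(A) + P(G|B)·P(B) + P(G|C)·P(C) + P(G|D)·P(D)
      = 0.5906·0.21 + 0.4515·0.46 + 0.7448·0.29 + 0.4281·0.04
      = 0.124026 + 0.20769 + 0.215992 + 0.017124 = 0.564832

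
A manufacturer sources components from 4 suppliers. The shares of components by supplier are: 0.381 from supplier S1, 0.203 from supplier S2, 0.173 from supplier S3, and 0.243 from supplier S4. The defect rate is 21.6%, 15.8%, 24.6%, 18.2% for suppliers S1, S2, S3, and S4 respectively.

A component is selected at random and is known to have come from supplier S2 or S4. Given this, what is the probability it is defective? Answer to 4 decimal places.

Let S = {S2, S4}.
P(S) = 0.203 + 0.243 = 0.446.
P(D ∩ S) = 0.158·0.203 + 0.182·0.243 = 0.032074 + 0.044226 = 0.0763.
P(D | S) = 0.0763 / 0.446 = 0.171076…

P(D|S) ≈ 0.1711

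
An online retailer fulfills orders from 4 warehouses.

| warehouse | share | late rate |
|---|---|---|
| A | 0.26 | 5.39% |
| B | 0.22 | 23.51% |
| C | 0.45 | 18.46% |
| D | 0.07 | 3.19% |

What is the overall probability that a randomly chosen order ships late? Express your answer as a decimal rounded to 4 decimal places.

0.1510

P(L) = P(L|A)·P(A) + P(L|B)·P(B) + P(L|C)·P(C) + P(L|D)·P(D)
      = 0.0539·0.26 + 0.2351·0.22 + 0.1846·0.45 + 0.0319·0.07
      = 0.014014 + 0.051722 + 0.08307 + 0.002233 = 0.151039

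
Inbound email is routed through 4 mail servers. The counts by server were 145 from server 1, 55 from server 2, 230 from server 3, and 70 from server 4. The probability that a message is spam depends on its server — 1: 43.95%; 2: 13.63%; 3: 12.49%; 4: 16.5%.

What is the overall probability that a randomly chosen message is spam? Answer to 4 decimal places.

P(S) ≈ 0.2230

Total: 145 + 55 + 230 + 70 = 500.
P(1) = 145/500 = 0.29. P(2) = 55/500 = 0.11. P(3) = 230/500 = 0.46. P(4) = 70/500 = 0.14.
P(S) = P(S|1)·P(1) + P(S|2)·P(2) + P(S|3)·P(3) + P(S|4)·P(4)
      = 0.4395·0.29 + 0.1363·0.11 + 0.1249·0.46 + 0.165·0.14
      = 0.127455 + 0.014993 + 0.057454 + 0.0231 = 0.223002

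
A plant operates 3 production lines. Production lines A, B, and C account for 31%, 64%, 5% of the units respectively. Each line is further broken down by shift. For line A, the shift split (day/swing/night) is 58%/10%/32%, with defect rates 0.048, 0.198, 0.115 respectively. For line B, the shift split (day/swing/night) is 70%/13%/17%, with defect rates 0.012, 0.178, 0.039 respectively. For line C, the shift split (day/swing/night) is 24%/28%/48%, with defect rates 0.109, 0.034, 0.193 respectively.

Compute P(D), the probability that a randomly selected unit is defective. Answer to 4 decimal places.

P(D) ≈ 0.0570

P(D|A) = 0.58·0.048 + 0.1·0.198 + 0.32·0.115 = 0.02784 + 0.0198 + 0.0368 = 0.08444
P(D|B) = 0.7·0.012 + 0.13·0.178 + 0.17·0.039 = 0.0084 + 0.02314 + 0.00663 = 0.03817
P(D|C) = 0.24·0.109 + 0.28·0.034 + 0.48·0.193 = 0.02616 + 0.00952 + 0.09264 = 0.12832
Then overall,
P(D) = 0.31·0.08444 + 0.64·0.03817 + 0.05·0.12832
      = 0.0261764 + 0.0244288 + 0.006416 = 0.0570212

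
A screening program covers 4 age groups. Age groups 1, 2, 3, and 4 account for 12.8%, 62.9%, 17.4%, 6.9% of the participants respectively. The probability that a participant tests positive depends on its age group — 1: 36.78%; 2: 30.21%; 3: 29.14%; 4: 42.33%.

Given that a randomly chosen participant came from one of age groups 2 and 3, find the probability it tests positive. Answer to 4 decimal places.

Let S = {2, 3}.
P(S) = 0.629 + 0.174 = 0.803.
P(T ∩ S) = 0.3021·0.629 + 0.2914·0.174 = 0.1900209 + 0.0507036 = 0.2407245.
P(T | S) = 0.2407245 / 0.803 = 0.299781…

P(T|S) ≈ 0.2998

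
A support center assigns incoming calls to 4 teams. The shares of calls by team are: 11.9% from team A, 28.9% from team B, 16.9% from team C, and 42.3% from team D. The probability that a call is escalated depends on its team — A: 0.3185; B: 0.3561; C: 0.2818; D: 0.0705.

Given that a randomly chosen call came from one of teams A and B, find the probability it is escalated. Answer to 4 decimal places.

0.3451

Let S = {A, B}.
P(S) = 0.119 + 0.289 = 0.408.
P(E ∩ S) = 0.3185·0.119 + 0.3561·0.289 = 0.0379015 + 0.1029129 = 0.1408144.
P(E | S) = 0.1408144 / 0.408 = 0.345133…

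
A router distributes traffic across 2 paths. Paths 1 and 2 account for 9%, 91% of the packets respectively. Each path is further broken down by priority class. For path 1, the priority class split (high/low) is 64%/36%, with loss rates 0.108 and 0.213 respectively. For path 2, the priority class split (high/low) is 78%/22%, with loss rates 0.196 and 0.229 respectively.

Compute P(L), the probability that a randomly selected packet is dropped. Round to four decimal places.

P(L|1) = 0.64·0.108 + 0.36·0.213 = 0.06912 + 0.07668 = 0.1458
P(L|2) = 0.78·0.196 + 0.22·0.229 = 0.15288 + 0.05038 = 0.20326
By total probability over the outer partition,
P(L) = 0.09·0.1458 + 0.91·0.20326
      = 0.013122 + 0.1849666 = 0.1980886

0.1981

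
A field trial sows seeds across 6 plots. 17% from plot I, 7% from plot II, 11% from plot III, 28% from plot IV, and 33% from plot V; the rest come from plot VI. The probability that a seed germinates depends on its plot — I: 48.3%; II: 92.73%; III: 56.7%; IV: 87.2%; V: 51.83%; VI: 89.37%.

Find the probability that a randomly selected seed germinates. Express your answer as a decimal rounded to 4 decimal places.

0.6603

P(VI) = 1 − (0.17 + 0.07 + 0.11 + 0.28 + 0.33) = 0.04.
P(G) = P(G|I)·P(I) + P(G|II)·P(II) + P(G|III)·P(III) + P(G|IV)·P(IV) + P(G|V)·P(V) + P(G|VI)·P(VI)
      = 0.483·0.17 + 0.9273·0.07 + 0.567·0.11 + 0.872·0.28 + 0.5183·0.33 + 0.8937·0.04
      = 0.08211 + 0.064911 + 0.06237 + 0.24416 + 0.171039 + 0.035748 = 0.660338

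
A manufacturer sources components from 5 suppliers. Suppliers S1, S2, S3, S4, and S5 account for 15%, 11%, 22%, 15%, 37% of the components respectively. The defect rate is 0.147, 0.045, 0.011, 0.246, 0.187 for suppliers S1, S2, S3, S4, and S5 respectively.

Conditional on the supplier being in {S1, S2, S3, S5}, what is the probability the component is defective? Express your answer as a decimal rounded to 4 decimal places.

P(D|S) ≈ 0.1160

Let S = {S1, S2, S3, S5}.
P(S) = 0.15 + 0.11 + 0.22 + 0.37 = 0.85.
P(D ∩ S) = 0.147·0.15 + 0.045·0.11 + 0.011·0.22 + 0.187·0.37 = 0.02205 + 0.00495 + 0.00242 + 0.06919 = 0.09861.
P(D | S) = 0.09861 / 0.85 = 0.116012…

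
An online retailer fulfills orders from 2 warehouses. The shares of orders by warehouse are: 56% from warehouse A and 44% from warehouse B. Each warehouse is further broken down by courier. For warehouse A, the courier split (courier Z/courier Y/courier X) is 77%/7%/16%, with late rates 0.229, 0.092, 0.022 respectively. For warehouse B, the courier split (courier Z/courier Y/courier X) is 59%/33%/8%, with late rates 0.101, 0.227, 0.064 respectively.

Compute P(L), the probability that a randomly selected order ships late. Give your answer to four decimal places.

0.1658

P(L|A) = 0.77·0.229 + 0.07·0.092 + 0.16·0.022 = 0.17633 + 0.00644 + 0.00352 = 0.18629
P(L|B) = 0.59·0.101 + 0.33·0.227 + 0.08·0.064 = 0.05959 + 0.07491 + 0.00512 = 0.13962
By total probability over the outer partition,
P(L) = 0.56·0.18629 + 0.44·0.13962
      = 0.1043224 + 0.0614328 = 0.1657552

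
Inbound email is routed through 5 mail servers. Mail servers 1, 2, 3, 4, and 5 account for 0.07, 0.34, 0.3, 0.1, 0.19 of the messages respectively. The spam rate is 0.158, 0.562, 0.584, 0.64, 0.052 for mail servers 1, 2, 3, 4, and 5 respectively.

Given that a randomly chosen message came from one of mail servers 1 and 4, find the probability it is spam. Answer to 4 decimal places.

P(S|J) ≈ 0.4415

Let J = {1, 4}.
P(J) = 0.07 + 0.1 = 0.17.
P(S ∩ J) = 0.158·0.07 + 0.64·0.1 = 0.01106 + 0.064 = 0.07506.
P(S | J) = 0.07506 / 0.17 = 0.441529…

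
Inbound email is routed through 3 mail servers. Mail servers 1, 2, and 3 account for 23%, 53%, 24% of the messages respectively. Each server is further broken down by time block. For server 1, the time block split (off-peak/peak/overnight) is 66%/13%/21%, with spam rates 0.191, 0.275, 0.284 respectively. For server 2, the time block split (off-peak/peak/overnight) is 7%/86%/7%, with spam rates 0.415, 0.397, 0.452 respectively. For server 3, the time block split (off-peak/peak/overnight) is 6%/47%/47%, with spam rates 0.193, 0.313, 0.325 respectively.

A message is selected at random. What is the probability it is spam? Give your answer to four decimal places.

P(S|1) = 0.66·0.191 + 0.13·0.275 + 0.21·0.284 = 0.12606 + 0.03575 + 0.05964 = 0.22145
P(S|2) = 0.07·0.415 + 0.86·0.397 + 0.07·0.452 = 0.02905 + 0.34142 + 0.03164 = 0.40211
P(S|3) = 0.06·0.193 + 0.47·0.313 + 0.47·0.325 = 0.01158 + 0.14711 + 0.15275 = 0.31144
By total probability over the outer partition,
P(S) = 0.23·0.22145 + 0.53·0.40211 + 0.24·0.31144
      = 0.0509335 + 0.2131183 + 0.0747456 = 0.3387974

0.3388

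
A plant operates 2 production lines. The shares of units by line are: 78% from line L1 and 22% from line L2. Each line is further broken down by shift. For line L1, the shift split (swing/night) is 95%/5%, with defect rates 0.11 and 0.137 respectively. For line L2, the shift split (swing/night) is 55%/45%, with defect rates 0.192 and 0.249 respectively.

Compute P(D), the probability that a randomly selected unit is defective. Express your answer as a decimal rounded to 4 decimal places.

P(D|L1) = 0.95·0.11 + 0.05·0.137 = 0.1045 + 0.00685 = 0.11135
P(D|L2) = 0.55·0.192 + 0.45·0.249 = 0.1056 + 0.11205 = 0.21765
Then overall,
P(D) = 0.78·0.11135 + 0.22·0.21765
      = 0.086853 + 0.047883 = 0.134736

0.1347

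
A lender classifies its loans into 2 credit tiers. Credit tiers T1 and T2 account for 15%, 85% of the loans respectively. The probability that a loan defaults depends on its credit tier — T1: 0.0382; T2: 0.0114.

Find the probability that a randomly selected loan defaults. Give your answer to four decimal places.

P(D) = P(D|T1)·P(T1) + P(D|T2)·P(T2)
      = 0.0382·0.15 + 0.0114·0.85
      = 0.00573 + 0.00969 = 0.01542

0.0154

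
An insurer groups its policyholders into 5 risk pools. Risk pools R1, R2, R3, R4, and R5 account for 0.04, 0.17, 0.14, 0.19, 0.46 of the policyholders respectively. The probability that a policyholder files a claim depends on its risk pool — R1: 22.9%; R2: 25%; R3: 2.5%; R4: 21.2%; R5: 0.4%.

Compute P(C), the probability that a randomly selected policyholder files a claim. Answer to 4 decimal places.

P(C) = P(C|R1)·P(R1) + P(C|R2)·P(R2) + P(C|R3)·P(R3) + P(C|R4)·P(R4) + P(C|R5)·P(R5)
      = 0.229·0.04 + 0.25·0.17 + 0.025·0.14 + 0.212·0.19 + 0.004·0.46
      = 0.00916 + 0.0425 + 0.0035 + 0.04028 + 0.00184 = 0.09728

0.0973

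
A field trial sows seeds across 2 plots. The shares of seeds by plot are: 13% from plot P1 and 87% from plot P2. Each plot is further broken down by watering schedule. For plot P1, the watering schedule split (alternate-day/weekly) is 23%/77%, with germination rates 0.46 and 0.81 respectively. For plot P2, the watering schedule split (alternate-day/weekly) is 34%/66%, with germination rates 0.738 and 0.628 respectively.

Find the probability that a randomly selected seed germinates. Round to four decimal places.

P(G) ≈ 0.6737

P(G|P1) = 0.23·0.46 + 0.77·0.81 = 0.1058 + 0.6237 = 0.7295
P(G|P2) = 0.34·0.738 + 0.66·0.628 = 0.25092 + 0.41448 = 0.6654
Then overall,
P(G) = 0.13·0.7295 + 0.87·0.6654
      = 0.094835 + 0.578898 = 0.673733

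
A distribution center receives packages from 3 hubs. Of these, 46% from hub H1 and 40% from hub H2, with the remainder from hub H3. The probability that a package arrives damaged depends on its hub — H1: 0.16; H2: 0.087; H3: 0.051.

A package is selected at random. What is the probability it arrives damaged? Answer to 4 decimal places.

P(D) ≈ 0.1155

P(H3) = 1 − (0.46 + 0.4) = 0.14.
By the law of total probability,
P(D) = P(D|H1)·P(H1) + P(D|H2)·P(H2) + P(D|H3)·P(H3)
      = 0.16·0.46 + 0.087·0.4 + 0.051·0.14
      = 0.0736 + 0.0348 + 0.00714 = 0.11554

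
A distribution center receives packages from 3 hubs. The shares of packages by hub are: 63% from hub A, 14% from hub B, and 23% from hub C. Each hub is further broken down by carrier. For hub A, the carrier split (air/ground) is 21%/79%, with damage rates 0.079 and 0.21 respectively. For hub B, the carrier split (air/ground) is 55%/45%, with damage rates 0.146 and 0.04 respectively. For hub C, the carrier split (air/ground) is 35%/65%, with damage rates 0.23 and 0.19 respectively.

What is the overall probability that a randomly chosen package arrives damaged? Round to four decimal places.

0.1757

P(D|A) = 0.21·0.079 + 0.79·0.21 = 0.01659 + 0.1659 = 0.18249
P(D|B) = 0.55·0.146 + 0.45·0.04 = 0.0803 + 0.018 = 0.0983
P(D|C) = 0.35·0.23 + 0.65·0.19 = 0.0805 + 0.1235 = 0.204
Then overall,
P(D) = 0.63·0.18249 + 0.14·0.0983 + 0.23·0.204
      = 0.1149687 + 0.013762 + 0.04692 = 0.1756507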